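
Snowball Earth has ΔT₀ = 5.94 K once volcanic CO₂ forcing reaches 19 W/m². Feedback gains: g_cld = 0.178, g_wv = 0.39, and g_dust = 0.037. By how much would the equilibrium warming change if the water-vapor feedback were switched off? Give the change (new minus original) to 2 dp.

Original: g = 0.605, ΔT = 5.94/(1−0.605) = 15.0380 K.
Without water-vapor: g' = 0.215, ΔT' = 5.94/(1−0.215) = 7.5669 K.
Change = 7.5669 − 15.0380 = -7.47 K.

-7.47 K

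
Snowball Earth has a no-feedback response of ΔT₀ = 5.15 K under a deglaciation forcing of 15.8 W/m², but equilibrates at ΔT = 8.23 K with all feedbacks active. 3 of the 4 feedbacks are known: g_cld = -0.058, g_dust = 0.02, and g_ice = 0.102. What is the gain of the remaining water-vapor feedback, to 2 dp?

0.31

Amplification A = ΔT/ΔT₀ = 8.23/5.15 = 1.598.
Total gain g = 1 − 1/A = 1 − 1/1.598 = 0.3742.
Known gains sum to -0.058 + 0.02 + 0.102 = 0.064.
g_wv = 0.3742 − 0.064 = 0.31.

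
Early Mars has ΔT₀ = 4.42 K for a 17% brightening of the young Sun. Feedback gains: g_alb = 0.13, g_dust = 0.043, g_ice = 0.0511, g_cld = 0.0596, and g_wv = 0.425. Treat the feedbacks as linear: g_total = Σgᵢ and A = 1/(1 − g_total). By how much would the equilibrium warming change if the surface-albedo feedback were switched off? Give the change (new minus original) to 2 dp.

Original: g = 0.7087, ΔT = 4.42/(1−0.7087) = 15.1734 K.
Without surface-albedo: g' = 0.5787, ΔT' = 4.42/(1−0.5787) = 10.4913 K.
Change = 10.4913 − 15.1734 = -4.68 K.

-4.68 K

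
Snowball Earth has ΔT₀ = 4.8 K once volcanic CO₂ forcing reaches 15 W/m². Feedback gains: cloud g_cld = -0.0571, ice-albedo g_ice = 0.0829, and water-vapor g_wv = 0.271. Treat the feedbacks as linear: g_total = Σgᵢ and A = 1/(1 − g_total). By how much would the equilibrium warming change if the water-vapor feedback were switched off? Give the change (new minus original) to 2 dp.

-1.90 K

Original: g = 0.2968, ΔT = 4.8/(1−0.2968) = 6.8259 K.
Without water-vapor: g' = 0.0258, ΔT' = 4.8/(1−0.0258) = 4.9271 K.
Change = 4.9271 − 6.8259 = -1.90 K.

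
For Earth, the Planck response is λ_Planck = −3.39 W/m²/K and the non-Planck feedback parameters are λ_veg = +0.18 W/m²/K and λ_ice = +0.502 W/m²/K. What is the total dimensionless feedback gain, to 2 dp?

Convert to gains: g_veg = 0.18/3.39 = 0.0531; g_ice = 0.502/3.39 = 0.1481.
Total gain g = 0.2012.

0.20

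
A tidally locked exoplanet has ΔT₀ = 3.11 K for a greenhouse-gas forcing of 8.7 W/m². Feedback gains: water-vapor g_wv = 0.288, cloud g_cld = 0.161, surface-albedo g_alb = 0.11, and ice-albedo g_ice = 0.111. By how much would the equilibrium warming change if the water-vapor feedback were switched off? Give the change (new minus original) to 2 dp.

-4.39 K

Original: g = 0.67, ΔT = 3.11/(1−0.67) = 9.4242 K.
Without water-vapor: g' = 0.382, ΔT' = 3.11/(1−0.382) = 5.0324 K.
Change = 5.0324 − 9.4242 = -4.39 K.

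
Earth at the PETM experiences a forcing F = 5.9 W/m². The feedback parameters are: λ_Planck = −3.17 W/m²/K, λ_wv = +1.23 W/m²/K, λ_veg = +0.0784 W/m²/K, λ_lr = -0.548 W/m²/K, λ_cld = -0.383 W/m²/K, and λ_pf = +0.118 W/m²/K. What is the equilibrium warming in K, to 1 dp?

2.2 K

Net feedback parameter λ = (−3.17) + (+1.23) + (+0.0784) + (-0.548) + (-0.383) + (+0.118) = -2.6746 W/m²/K.
ΔT = −F/λ = −5.9/(-2.6746) = 2.2 K.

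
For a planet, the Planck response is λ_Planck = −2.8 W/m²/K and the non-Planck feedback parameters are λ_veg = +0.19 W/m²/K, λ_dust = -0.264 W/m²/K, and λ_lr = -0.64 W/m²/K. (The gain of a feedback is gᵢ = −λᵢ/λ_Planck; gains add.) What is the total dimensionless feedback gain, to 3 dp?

Convert to gains: g_veg = 0.19/2.8 = 0.06786; g_dust = -0.264/2.8 = -0.09429; g_lr = -0.64/2.8 = -0.2286.
Total gain g = -0.25503.

-0.255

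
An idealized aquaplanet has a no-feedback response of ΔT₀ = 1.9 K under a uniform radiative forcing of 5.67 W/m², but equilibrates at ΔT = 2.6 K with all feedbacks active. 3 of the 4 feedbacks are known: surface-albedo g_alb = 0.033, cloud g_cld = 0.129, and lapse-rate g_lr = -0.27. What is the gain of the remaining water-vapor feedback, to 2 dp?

0.38

Amplification A = ΔT/ΔT₀ = 2.6/1.9 = 1.368.
Total gain g = 1 − 1/A = 1 − 1/1.368 = 0.269.
Known gains sum to 0.033 + 0.129 − 0.27 = -0.108.
g_wv = 0.269 + 0.108 = 0.38.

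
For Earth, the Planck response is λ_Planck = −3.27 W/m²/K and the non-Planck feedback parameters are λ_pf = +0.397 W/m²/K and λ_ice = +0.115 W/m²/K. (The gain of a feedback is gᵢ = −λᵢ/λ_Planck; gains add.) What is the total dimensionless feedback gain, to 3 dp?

Convert to gains: g_pf = 0.397/3.27 = 0.1214; g_ice = 0.115/3.27 = 0.03517.
Total gain g = 0.15657.

0.157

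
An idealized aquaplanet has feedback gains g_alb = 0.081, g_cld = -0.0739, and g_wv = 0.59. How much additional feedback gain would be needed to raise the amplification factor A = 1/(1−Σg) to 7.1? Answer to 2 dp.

0.26

Current total gain = 0.5971.
Target gain for A = 7.1: g* = 1 − 1/7.1 = 0.8592.
Additional gain needed = 0.8592 − 0.5971 = 0.26.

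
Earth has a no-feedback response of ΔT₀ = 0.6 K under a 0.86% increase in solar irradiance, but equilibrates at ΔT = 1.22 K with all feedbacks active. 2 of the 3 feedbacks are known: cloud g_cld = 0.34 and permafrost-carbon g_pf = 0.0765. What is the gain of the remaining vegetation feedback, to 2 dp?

0.09

Amplification A = ΔT/ΔT₀ = 1.22/0.6 = 2.033.
Total gain g = 1 − 1/A = 1 − 1/2.033 = 0.5081.
Known gains sum to 0.34 + 0.0765 = 0.4165.
g_veg = 0.5081 − 0.4165 = 0.09.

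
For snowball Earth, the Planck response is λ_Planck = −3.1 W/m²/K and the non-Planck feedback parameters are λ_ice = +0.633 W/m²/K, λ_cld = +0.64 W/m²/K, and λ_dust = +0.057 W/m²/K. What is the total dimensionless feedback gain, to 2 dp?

0.43

Convert to gains: g_ice = 0.633/3.1 = 0.2042; g_cld = 0.64/3.1 = 0.2065; g_dust = 0.057/3.1 = 0.01839.
Total gain g = 0.42909.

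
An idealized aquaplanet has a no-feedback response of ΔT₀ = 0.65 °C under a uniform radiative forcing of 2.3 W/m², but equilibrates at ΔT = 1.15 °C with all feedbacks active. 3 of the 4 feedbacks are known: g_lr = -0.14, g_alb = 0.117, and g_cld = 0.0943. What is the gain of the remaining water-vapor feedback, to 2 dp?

0.36

Amplification A = ΔT/ΔT₀ = 1.15/0.65 = 1.769.
Total gain g = 1 − 1/A = 1 − 1/1.769 = 0.4347.
Known gains sum to -0.14 + 0.117 + 0.0943 = 0.0713.
g_wv = 0.4347 − 0.0713 = 0.36.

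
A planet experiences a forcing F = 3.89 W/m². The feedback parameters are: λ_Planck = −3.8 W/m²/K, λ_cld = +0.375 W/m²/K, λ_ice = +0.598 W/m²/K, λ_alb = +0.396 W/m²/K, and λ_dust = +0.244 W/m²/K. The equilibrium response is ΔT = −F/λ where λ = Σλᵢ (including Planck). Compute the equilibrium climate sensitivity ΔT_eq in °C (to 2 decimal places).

Net feedback parameter λ = (−3.8) + (+0.375) + (+0.598) + (+0.396) + (+0.244) = -2.187 W/m²/K.
ΔT = −F/λ = −3.89/(-2.187) = 1.78 °C.

1.78 °C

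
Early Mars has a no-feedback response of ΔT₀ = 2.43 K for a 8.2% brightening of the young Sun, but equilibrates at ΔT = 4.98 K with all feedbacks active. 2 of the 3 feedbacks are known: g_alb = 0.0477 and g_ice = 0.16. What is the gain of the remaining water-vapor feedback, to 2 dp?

0.30

Amplification A = ΔT/ΔT₀ = 4.98/2.43 = 2.049.
Total gain g = 1 − 1/A = 1 − 1/2.049 = 0.512.
Known gains sum to 0.0477 + 0.16 = 0.2077.
g_wv = 0.512 − 0.2077 = 0.30.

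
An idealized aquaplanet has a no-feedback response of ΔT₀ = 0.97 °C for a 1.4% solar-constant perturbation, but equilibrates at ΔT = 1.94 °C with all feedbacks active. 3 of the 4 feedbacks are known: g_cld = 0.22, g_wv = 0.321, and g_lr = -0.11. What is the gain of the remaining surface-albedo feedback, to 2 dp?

0.07

Amplification A = ΔT/ΔT₀ = 1.94/0.97 = 2.
Total gain g = 1 − 1/A = 1 − 1/2 = 0.5.
Known gains sum to 0.22 + 0.321 − 0.11 = 0.431.
g_alb = 0.5 − 0.431 = 0.07.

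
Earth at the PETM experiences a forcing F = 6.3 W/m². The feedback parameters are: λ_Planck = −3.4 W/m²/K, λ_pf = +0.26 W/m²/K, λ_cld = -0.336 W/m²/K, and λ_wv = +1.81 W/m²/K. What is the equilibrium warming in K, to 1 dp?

Net feedback parameter λ = (−3.4) + (+0.26) + (-0.336) + (+1.81) = -1.666 W/m²/K.
ΔT = −F/λ = −6.3/(-1.666) = 3.8 K.

3.8 K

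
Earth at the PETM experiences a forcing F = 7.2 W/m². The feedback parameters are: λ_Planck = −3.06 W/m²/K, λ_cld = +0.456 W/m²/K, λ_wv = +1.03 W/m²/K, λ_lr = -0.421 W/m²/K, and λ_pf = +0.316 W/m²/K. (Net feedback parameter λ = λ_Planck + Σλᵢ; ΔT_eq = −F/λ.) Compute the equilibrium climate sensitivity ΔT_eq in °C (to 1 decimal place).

Net feedback parameter λ = (−3.06) + (+0.456) + (+1.03) + (-0.421) + (+0.316) = -1.679 W/m²/K.
ΔT = −F/λ = −7.2/(-1.679) = 4.3 °C.

4.3 °C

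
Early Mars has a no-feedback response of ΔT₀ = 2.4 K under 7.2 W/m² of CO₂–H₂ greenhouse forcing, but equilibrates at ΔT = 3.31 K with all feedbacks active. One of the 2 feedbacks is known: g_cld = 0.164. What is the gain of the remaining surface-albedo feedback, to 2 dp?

0.11

Amplification A = ΔT/ΔT₀ = 3.31/2.4 = 1.379.
Total gain g = 1 − 1/A = 1 − 1/1.379 = 0.2748.
The known gain is 0.164.
g_alb = 0.2748 − 0.164 = 0.11.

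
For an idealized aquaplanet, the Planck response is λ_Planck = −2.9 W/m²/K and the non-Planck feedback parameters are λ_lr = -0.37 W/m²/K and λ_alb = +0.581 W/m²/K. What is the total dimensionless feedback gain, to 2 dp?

0.07

Convert to gains: g_lr = -0.37/2.9 = -0.1276; g_alb = 0.581/2.9 = 0.2003.
Total gain g = 0.0727.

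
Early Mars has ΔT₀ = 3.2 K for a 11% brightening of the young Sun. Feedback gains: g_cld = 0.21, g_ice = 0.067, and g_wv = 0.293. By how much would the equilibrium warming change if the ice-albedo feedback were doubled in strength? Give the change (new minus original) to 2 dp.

Original: g = 0.57, ΔT = 3.2/(1−0.57) = 7.4419 K.
With doubled ice-albedo: g' = 0.637, ΔT' = 3.2/(1−0.637) = 8.8154 K.
Change = 8.8154 − 7.4419 = 1.37 K.

1.37 K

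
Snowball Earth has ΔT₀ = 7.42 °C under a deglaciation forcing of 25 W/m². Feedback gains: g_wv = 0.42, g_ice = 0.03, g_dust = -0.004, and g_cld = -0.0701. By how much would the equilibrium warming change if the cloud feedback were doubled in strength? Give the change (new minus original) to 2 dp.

-1.20 °C

Original: g = 0.3759, ΔT = 7.42/(1−0.3759) = 11.8891 °C.
With doubled cloud: g' = 0.3058, ΔT' = 7.42/(1−0.3058) = 10.6886 °C.
Change = 10.6886 − 11.8891 = -1.20 °C.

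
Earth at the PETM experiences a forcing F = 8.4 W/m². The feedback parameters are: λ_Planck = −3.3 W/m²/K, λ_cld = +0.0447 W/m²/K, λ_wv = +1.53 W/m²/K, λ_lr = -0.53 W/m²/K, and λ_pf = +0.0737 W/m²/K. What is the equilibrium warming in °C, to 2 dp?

3.85 °C

Net feedback parameter λ = (−3.3) + (+0.0447) + (+1.53) + (-0.53) + (+0.0737) = -2.1816 W/m²/K.
ΔT = −F/λ = −8.4/(-2.1816) = 3.85 °C.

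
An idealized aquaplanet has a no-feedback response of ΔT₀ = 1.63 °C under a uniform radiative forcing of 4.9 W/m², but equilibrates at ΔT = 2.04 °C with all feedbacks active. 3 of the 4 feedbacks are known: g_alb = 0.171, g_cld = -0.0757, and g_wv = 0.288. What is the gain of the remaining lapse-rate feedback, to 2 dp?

Amplification A = ΔT/ΔT₀ = 2.04/1.63 = 1.252.
Total gain g = 1 − 1/A = 1 − 1/1.252 = 0.2013.
Known gains sum to 0.171 − 0.0757 + 0.288 = 0.3833.
g_lr = 0.2013 − 0.3833 = -0.18.

-0.18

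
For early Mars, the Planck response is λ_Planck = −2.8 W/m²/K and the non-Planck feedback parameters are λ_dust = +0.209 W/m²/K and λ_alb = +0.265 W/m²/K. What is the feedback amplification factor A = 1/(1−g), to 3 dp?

1.204

Convert to gains: g_dust = 0.209/2.8 = 0.07464; g_alb = 0.265/2.8 = 0.09464.
Total gain g = 0.16928.
A = 1/(1 − 0.16928) = 1.204.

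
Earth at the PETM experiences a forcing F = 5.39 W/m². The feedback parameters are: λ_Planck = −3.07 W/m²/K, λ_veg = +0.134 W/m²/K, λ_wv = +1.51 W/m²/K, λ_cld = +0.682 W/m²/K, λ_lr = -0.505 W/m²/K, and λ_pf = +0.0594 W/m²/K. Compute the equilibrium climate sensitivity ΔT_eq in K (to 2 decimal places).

4.53 K

Net feedback parameter λ = (−3.07) + (+0.134) + (+1.51) + (+0.682) + (-0.505) + (+0.0594) = -1.1896 W/m²/K.
ΔT = −F/λ = −5.39/(-1.1896) = 4.53 K.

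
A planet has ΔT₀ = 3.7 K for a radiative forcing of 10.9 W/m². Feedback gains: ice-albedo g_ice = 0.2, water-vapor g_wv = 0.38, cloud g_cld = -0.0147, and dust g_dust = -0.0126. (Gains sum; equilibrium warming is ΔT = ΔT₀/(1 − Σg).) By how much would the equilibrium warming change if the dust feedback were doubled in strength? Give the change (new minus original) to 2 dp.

-0.23 K

Original: g = 0.5527, ΔT = 3.7/(1−0.5527) = 8.2719 K.
With doubled dust: g' = 0.5401, ΔT' = 3.7/(1−0.5401) = 8.0452 K.
Change = 8.0452 − 8.2719 = -0.23 K.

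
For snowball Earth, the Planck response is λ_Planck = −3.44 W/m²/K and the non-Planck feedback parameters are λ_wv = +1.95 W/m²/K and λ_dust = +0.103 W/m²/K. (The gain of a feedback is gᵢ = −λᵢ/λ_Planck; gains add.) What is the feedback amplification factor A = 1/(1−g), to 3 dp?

2.480

Convert to gains: g_wv = 1.95/3.44 = 0.5669; g_dust = 0.103/3.44 = 0.02994.
Total gain g = 0.59684.
A = 1/(1 − 0.59684) = 2.480.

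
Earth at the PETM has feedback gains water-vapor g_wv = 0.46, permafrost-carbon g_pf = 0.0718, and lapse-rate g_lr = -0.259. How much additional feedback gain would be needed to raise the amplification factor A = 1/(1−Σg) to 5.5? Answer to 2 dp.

Current total gain = 0.2728.
Target gain for A = 5.5: g* = 1 − 1/5.5 = 0.8182.
Additional gain needed = 0.8182 − 0.2728 = 0.55.

0.55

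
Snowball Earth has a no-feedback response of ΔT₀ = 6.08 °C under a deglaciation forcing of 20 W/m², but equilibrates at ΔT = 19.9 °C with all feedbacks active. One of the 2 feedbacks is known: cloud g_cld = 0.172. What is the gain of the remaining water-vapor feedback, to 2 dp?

0.52

Amplification A = ΔT/ΔT₀ = 19.9/6.08 = 3.273.
Total gain g = 1 − 1/A = 1 − 1/3.273 = 0.6945.
The known gain is 0.172.
g_wv = 0.6945 − 0.172 = 0.52.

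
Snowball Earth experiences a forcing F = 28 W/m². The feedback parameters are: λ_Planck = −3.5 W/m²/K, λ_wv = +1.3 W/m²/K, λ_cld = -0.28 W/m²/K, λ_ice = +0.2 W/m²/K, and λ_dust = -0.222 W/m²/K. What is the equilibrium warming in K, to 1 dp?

Net feedback parameter λ = (−3.5) + (+1.3) + (-0.28) + (+0.2) + (-0.222) = -2.502 W/m²/K.
ΔT = −F/λ = −28/(-2.502) = 11.2 K.

11.2 K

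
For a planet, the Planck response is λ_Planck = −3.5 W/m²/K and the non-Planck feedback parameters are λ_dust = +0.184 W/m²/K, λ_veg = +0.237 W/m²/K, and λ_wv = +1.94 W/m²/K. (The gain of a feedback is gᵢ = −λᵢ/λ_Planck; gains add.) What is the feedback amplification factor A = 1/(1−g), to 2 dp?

Convert to gains: g_dust = 0.184/3.5 = 0.05257; g_veg = 0.237/3.5 = 0.06771; g_wv = 1.94/3.5 = 0.5543.
Total gain g = 0.67458.
A = 1/(1 − 0.67458) = 3.07.

3.07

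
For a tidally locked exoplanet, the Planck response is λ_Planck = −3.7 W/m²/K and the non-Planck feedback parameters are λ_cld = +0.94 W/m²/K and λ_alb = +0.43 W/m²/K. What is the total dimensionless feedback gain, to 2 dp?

0.37

Convert to gains: g_cld = 0.94/3.7 = 0.2541; g_alb = 0.43/3.7 = 0.1162.
Total gain g = 0.3703.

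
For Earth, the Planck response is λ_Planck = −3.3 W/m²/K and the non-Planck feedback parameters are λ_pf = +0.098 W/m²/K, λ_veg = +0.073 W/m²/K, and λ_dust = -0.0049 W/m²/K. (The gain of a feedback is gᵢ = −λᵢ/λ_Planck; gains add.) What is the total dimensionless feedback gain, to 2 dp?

Convert to gains: g_pf = 0.098/3.3 = 0.0297; g_veg = 0.073/3.3 = 0.02212; g_dust = -0.0049/3.3 = -0.001485.
Total gain g = 0.050335.

0.05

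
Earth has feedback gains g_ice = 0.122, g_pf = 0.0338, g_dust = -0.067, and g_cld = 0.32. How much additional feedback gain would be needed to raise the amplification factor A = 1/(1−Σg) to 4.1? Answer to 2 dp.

0.35

Current total gain = 0.4088.
Target gain for A = 4.1: g* = 1 − 1/4.1 = 0.7561.
Additional gain needed = 0.7561 − 0.4088 = 0.35.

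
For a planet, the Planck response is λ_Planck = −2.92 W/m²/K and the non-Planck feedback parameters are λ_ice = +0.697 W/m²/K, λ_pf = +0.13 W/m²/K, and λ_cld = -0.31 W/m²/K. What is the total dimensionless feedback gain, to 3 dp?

Convert to gains: g_ice = 0.697/2.92 = 0.2387; g_pf = 0.13/2.92 = 0.04452; g_cld = -0.31/2.92 = -0.1062.
Total gain g = 0.17702.

0.177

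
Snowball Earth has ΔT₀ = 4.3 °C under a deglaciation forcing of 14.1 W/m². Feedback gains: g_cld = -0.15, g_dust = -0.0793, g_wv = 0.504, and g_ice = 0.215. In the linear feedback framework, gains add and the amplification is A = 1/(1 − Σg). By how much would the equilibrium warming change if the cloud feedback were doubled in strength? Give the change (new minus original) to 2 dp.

-1.91 °C

Original: g = 0.4897, ΔT = 4.3/(1−0.4897) = 8.4264 °C.
With doubled cloud: g' = 0.3397, ΔT' = 4.3/(1−0.3397) = 6.5122 °C.
Change = 6.5122 − 8.4264 = -1.91 °C.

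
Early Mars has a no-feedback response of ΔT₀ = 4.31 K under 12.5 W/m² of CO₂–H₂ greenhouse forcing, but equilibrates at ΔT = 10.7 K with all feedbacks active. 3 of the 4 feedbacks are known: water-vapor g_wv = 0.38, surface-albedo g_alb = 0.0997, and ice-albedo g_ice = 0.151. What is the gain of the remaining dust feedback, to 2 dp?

Amplification A = ΔT/ΔT₀ = 10.7/4.31 = 2.483.
Total gain g = 1 − 1/A = 1 − 1/2.483 = 0.5973.
Known gains sum to 0.38 + 0.0997 + 0.151 = 0.6307.
g_dust = 0.5973 − 0.6307 = -0.03.

-0.03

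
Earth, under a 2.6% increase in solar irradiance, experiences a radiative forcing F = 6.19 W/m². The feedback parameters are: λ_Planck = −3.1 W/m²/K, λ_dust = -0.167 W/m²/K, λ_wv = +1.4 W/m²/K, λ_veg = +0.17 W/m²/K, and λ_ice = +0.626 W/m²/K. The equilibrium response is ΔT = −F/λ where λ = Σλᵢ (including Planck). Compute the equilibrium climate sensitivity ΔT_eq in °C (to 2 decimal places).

5.78 °C

Net feedback parameter λ = (−3.1) + (-0.167) + (+1.4) + (+0.17) + (+0.626) = -1.071 W/m²/K.
ΔT = −F/λ = −6.19/(-1.071) = 5.78 °C.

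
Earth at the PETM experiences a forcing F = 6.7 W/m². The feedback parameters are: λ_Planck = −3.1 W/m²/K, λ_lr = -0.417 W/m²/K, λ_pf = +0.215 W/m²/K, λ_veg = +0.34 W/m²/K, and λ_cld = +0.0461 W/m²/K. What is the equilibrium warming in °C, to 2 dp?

Net feedback parameter λ = (−3.1) + (-0.417) + (+0.215) + (+0.34) + (+0.0461) = -2.9159 W/m²/K.
ΔT = −F/λ = −6.7/(-2.9159) = 2.30 °C.

2.30 °C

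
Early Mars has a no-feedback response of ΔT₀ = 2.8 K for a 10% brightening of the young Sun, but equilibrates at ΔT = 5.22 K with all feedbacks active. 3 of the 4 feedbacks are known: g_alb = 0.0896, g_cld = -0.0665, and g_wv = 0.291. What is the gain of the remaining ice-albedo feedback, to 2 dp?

0.15

Amplification A = ΔT/ΔT₀ = 5.22/2.8 = 1.864.
Total gain g = 1 − 1/A = 1 − 1/1.864 = 0.4635.
Known gains sum to 0.0896 − 0.0665 + 0.291 = 0.3141.
g_ice = 0.4635 − 0.3141 = 0.15.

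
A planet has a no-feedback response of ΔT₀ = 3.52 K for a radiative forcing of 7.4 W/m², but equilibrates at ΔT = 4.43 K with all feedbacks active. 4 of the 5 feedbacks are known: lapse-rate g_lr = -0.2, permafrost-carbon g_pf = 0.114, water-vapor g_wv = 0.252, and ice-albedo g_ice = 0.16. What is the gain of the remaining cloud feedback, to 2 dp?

Amplification A = ΔT/ΔT₀ = 4.43/3.52 = 1.259.
Total gain g = 1 − 1/A = 1 − 1/1.259 = 0.2057.
Known gains sum to -0.2 + 0.114 + 0.252 + 0.16 = 0.326.
g_cld = 0.2057 − 0.326 = -0.12.

-0.12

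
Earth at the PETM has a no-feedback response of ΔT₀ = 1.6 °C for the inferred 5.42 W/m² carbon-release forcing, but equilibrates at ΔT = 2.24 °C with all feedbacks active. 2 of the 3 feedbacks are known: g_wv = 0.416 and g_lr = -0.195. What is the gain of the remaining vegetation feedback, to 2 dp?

0.06

Amplification A = ΔT/ΔT₀ = 2.24/1.6 = 1.4.
Total gain g = 1 − 1/A = 1 − 1/1.4 = 0.2857.
Known gains sum to 0.416 − 0.195 = 0.221.
g_veg = 0.2857 − 0.221 = 0.06.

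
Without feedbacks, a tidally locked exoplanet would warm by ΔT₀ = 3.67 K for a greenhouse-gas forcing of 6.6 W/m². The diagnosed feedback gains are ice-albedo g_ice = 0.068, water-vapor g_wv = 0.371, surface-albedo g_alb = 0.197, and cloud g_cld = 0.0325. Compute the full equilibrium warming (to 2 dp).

Total gain g = 0.068 + 0.371 + 0.197 + 0.0325 = 0.6685.
Amplification A = 1/(1 − 0.6685) = 3.017.
ΔT = 3.67 × 3.017 = 11.07 K.

11.07 K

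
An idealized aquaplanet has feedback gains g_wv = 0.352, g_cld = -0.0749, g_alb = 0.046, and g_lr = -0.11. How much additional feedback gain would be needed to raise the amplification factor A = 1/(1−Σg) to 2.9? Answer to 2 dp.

0.44

Current total gain = 0.2131.
Target gain for A = 2.9: g* = 1 − 1/2.9 = 0.6552.
Additional gain needed = 0.6552 − 0.2131 = 0.44.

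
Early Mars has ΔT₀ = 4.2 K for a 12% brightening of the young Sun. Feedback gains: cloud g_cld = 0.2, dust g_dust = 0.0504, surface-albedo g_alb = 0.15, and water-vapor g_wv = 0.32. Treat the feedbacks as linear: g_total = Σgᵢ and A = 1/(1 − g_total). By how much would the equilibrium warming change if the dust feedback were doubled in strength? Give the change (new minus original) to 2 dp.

Original: g = 0.7204, ΔT = 4.2/(1−0.7204) = 15.0215 K.
With doubled dust: g' = 0.7708, ΔT' = 4.2/(1−0.7708) = 18.3246 K.
Change = 18.3246 − 15.0215 = 3.30 K.

3.30 K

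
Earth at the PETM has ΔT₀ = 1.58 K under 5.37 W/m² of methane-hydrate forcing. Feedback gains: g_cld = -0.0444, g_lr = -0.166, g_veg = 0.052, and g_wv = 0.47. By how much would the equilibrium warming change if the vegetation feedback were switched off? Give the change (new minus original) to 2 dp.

Original: g = 0.3116, ΔT = 1.58/(1−0.3116) = 2.2952 K.
Without vegetation: g' = 0.2596, ΔT' = 1.58/(1−0.2596) = 2.1340 K.
Change = 2.1340 − 2.2952 = -0.16 K.

-0.16 K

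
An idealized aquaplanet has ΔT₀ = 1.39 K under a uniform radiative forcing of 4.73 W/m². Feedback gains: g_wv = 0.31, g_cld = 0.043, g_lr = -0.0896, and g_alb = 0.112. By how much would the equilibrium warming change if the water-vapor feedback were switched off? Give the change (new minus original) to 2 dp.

Original: g = 0.3754, ΔT = 1.39/(1−0.3754) = 2.2254 K.
Without water-vapor: g' = 0.0654, ΔT' = 1.39/(1−0.0654) = 1.4873 K.
Change = 1.4873 − 2.2254 = -0.74 K.

-0.74 K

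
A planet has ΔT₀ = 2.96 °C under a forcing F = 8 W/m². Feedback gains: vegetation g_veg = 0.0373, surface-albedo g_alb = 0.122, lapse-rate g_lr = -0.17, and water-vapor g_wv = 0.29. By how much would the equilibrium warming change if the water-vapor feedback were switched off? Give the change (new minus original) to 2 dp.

Original: g = 0.2793, ΔT = 2.96/(1−0.2793) = 4.1071 °C.
Without water-vapor: g' = -0.0107, ΔT' = 2.96/(1+0.0107) = 2.9287 °C.
Change = 2.9287 − 4.1071 = -1.18 °C.

-1.18 °C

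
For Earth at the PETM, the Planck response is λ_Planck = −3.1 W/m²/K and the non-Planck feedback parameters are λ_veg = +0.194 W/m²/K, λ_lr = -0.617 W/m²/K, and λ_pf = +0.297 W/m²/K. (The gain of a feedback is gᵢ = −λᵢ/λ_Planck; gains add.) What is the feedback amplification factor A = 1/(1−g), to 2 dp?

0.96

Convert to gains: g_veg = 0.194/3.1 = 0.06258; g_lr = -0.617/3.1 = -0.199; g_pf = 0.297/3.1 = 0.09581.
Total gain g = -0.04061.
A = 1/(1 + 0.04061) = 0.96.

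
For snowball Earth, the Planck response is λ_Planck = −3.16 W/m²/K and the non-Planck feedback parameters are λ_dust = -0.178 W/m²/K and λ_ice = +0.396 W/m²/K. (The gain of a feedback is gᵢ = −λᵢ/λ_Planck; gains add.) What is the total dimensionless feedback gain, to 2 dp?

Convert to gains: g_dust = -0.178/3.16 = -0.05633; g_ice = 0.396/3.16 = 0.1253.
Total gain g = 0.06897.

0.07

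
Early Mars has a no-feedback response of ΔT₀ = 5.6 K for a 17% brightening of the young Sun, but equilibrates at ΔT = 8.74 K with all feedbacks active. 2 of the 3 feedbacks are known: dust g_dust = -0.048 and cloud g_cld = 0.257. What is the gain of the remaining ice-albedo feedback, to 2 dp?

0.15

Amplification A = ΔT/ΔT₀ = 8.74/5.6 = 1.561.
Total gain g = 1 − 1/A = 1 − 1/1.561 = 0.3594.
Known gains sum to -0.048 + 0.257 = 0.209.
g_ice = 0.3594 − 0.209 = 0.15.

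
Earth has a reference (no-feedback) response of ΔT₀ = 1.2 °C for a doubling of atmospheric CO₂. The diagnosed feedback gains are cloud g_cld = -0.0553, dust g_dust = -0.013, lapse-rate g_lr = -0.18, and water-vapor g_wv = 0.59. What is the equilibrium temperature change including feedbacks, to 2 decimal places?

1.82 °C

Total gain g = -0.0553 − 0.013 − 0.18 + 0.59 = 0.3417.
Amplification A = 1/(1 − 0.3417) = 1.519.
ΔT = 1.2 × 1.519 = 1.82 °C.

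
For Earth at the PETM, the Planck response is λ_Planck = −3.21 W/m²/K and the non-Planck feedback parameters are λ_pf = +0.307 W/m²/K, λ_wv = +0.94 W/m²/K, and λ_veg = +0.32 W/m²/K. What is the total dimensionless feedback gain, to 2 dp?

Convert to gains: g_pf = 0.307/3.21 = 0.09564; g_wv = 0.94/3.21 = 0.2928; g_veg = 0.32/3.21 = 0.09969.
Total gain g = 0.48813.

0.49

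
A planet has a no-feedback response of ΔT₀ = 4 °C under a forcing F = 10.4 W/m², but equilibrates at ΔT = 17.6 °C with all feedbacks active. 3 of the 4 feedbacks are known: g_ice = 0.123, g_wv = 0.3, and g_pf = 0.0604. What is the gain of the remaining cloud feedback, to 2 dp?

0.29

Amplification A = ΔT/ΔT₀ = 17.6/4 = 4.4.
Total gain g = 1 − 1/A = 1 − 1/4.4 = 0.7727.
Known gains sum to 0.123 + 0.3 + 0.0604 = 0.4834.
g_cld = 0.7727 − 0.4834 = 0.29.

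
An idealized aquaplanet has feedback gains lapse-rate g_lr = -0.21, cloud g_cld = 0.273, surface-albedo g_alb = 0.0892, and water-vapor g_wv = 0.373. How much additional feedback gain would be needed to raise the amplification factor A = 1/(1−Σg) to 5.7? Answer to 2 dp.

0.30

Current total gain = 0.5252.
Target gain for A = 5.7: g* = 1 − 1/5.7 = 0.8246.
Additional gain needed = 0.8246 − 0.5252 = 0.30.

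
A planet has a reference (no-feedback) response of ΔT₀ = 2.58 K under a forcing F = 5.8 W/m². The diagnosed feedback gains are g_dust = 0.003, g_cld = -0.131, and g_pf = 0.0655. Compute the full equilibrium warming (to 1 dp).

2.4 K

Total gain g = 0.003 − 0.131 + 0.0655 = -0.0625.
Amplification A = 1/(1 + 0.0625) = 0.9412.
ΔT = 2.58 × 0.9412 = 2.4 K.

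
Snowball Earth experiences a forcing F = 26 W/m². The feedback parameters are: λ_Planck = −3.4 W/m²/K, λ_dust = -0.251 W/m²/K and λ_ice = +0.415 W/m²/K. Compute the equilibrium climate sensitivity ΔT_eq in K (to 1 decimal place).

8.0 K

Net feedback parameter λ = (−3.4) + (-0.251) + (+0.415) = -3.236 W/m²/K.
ΔT = −F/λ = −26/(-3.236) = 8.0 K.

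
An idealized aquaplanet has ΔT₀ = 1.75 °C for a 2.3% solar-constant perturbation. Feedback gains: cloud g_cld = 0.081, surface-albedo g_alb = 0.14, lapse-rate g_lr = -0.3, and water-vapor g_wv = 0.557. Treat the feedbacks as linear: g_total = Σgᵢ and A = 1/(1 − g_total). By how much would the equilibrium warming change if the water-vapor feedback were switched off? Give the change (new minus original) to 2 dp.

Original: g = 0.478, ΔT = 1.75/(1−0.478) = 3.3525 °C.
Without water-vapor: g' = -0.079, ΔT' = 1.75/(1+0.079) = 1.6219 °C.
Change = 1.6219 − 3.3525 = -1.73 °C.

-1.73 °C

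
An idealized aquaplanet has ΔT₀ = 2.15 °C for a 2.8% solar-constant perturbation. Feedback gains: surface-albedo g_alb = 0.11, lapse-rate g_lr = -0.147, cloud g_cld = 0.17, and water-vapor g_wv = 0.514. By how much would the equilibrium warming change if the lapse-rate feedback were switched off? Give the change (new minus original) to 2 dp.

4.35 °C

Original: g = 0.647, ΔT = 2.15/(1−0.647) = 6.0907 °C.
Without lapse-rate: g' = 0.794, ΔT' = 2.15/(1−0.794) = 10.4369 °C.
Change = 10.4369 − 6.0907 = 4.35 °C.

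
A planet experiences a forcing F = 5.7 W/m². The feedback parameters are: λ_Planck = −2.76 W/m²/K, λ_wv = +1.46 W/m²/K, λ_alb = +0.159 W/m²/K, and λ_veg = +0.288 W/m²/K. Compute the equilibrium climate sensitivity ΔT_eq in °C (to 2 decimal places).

6.68 °C

Net feedback parameter λ = (−2.76) + (+1.46) + (+0.159) + (+0.288) = -0.853 W/m²/K.
ΔT = −F/λ = −5.7/(-0.853) = 6.68 °C.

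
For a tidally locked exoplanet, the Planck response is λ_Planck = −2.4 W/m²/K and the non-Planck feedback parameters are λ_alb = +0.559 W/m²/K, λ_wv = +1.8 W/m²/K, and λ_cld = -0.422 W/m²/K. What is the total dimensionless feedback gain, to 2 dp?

Convert to gains: g_alb = 0.559/2.4 = 0.2329; g_wv = 1.8/2.4 = 0.75; g_cld = -0.422/2.4 = -0.1758.
Total gain g = 0.8071.

0.81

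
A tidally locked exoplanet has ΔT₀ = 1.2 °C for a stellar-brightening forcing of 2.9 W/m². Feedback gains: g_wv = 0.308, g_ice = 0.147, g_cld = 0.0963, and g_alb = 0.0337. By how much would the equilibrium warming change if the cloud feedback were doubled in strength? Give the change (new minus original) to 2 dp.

Original: g = 0.585, ΔT = 1.2/(1−0.585) = 2.8916 °C.
With doubled cloud: g' = 0.6813, ΔT' = 1.2/(1−0.6813) = 3.7653 °C.
Change = 3.7653 − 2.8916 = 0.87 °C.

0.87 °C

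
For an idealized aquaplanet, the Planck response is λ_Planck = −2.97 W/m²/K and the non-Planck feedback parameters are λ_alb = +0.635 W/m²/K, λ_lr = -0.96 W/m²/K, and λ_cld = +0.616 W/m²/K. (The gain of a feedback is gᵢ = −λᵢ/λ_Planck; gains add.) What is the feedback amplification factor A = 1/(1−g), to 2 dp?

1.11

Convert to gains: g_alb = 0.635/2.97 = 0.2138; g_lr = -0.96/2.97 = -0.3232; g_cld = 0.616/2.97 = 0.2074.
Total gain g = 0.098.
A = 1/(1 − 0.098) = 1.11.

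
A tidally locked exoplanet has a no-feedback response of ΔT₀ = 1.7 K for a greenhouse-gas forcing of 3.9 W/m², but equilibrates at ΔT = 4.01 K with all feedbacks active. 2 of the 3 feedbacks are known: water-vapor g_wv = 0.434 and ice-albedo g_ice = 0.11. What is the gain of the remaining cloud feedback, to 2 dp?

0.03

Amplification A = ΔT/ΔT₀ = 4.01/1.7 = 2.359.
Total gain g = 1 − 1/A = 1 − 1/2.359 = 0.5761.
Known gains sum to 0.434 + 0.11 = 0.544.
g_cld = 0.5761 − 0.544 = 0.03.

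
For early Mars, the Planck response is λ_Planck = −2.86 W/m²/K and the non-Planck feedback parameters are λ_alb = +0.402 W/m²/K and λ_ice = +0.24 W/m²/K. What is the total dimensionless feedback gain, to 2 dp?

Convert to gains: g_alb = 0.402/2.86 = 0.1406; g_ice = 0.24/2.86 = 0.08392.
Total gain g = 0.22452.

0.22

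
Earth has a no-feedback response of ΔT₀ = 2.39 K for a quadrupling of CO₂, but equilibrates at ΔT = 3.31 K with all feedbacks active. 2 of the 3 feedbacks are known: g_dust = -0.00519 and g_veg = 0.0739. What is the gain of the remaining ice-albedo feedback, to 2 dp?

0.21

Amplification A = ΔT/ΔT₀ = 3.31/2.39 = 1.385.
Total gain g = 1 − 1/A = 1 − 1/1.385 = 0.278.
Known gains sum to -0.00519 + 0.0739 = 0.06871.
g_ice = 0.278 − 0.06871 = 0.21.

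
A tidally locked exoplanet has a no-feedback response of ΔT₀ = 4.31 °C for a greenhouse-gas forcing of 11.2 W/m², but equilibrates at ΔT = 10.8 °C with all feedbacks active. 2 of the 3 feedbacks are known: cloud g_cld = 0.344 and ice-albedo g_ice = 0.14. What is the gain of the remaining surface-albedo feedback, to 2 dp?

0.12

Amplification A = ΔT/ΔT₀ = 10.8/4.31 = 2.506.
Total gain g = 1 − 1/A = 1 − 1/2.506 = 0.601.
Known gains sum to 0.344 + 0.14 = 0.484.
g_alb = 0.601 − 0.484 = 0.12.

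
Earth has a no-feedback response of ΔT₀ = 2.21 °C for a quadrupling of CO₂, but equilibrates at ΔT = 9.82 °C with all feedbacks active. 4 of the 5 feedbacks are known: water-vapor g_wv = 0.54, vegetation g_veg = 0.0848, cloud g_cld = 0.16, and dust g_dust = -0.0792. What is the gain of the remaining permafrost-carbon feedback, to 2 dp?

0.07

Amplification A = ΔT/ΔT₀ = 9.82/2.21 = 4.443.
Total gain g = 1 − 1/A = 1 − 1/4.443 = 0.7749.
Known gains sum to 0.54 + 0.0848 + 0.16 − 0.0792 = 0.7056.
g_pf = 0.7749 − 0.7056 = 0.07.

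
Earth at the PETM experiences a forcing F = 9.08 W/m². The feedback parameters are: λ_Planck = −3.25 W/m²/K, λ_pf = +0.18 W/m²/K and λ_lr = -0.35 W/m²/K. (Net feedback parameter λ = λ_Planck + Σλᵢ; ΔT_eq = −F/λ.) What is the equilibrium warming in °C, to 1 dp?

Net feedback parameter λ = (−3.25) + (+0.18) + (-0.35) = -3.42 W/m²/K.
ΔT = −F/λ = −9.08/(-3.42) = 2.7 °C.

2.7 °C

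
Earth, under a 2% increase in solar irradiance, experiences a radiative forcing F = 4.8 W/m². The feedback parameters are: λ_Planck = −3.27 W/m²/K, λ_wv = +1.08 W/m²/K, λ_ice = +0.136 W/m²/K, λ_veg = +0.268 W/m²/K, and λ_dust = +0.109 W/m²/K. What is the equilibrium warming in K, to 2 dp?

2.86 K

Net feedback parameter λ = (−3.27) + (+1.08) + (+0.136) + (+0.268) + (+0.109) = -1.677 W/m²/K.
ΔT = −F/λ = −4.8/(-1.677) = 2.86 K.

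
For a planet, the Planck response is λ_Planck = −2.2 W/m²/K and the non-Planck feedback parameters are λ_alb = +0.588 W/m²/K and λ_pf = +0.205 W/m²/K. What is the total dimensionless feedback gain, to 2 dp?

0.36

Convert to gains: g_alb = 0.588/2.2 = 0.2673; g_pf = 0.205/2.2 = 0.09318.
Total gain g = 0.36048.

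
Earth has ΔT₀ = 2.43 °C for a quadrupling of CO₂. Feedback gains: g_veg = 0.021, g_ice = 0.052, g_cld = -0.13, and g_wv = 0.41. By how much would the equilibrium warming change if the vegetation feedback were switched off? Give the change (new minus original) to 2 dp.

-0.12 °C

Original: g = 0.353, ΔT = 2.43/(1−0.353) = 3.7558 °C.
Without vegetation: g' = 0.332, ΔT' = 2.43/(1−0.332) = 3.6377 °C.
Change = 3.6377 − 3.7558 = -0.12 °C.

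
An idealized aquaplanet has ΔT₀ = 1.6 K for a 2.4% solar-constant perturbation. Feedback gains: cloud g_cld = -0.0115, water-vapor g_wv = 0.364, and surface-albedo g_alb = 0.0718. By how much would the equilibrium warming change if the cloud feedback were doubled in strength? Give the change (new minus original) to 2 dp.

Original: g = 0.4243, ΔT = 1.6/(1−0.4243) = 2.7792 K.
With doubled cloud: g' = 0.4128, ΔT' = 1.6/(1−0.4128) = 2.7248 K.
Change = 2.7248 − 2.7792 = -0.05 K.

-0.05 K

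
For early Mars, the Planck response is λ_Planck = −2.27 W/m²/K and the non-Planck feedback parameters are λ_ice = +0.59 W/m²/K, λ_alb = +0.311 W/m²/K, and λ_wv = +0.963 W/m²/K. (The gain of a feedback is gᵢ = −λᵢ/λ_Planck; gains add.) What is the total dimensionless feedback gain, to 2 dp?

Convert to gains: g_ice = 0.59/2.27 = 0.2599; g_alb = 0.311/2.27 = 0.137; g_wv = 0.963/2.27 = 0.4242.
Total gain g = 0.8211.

0.82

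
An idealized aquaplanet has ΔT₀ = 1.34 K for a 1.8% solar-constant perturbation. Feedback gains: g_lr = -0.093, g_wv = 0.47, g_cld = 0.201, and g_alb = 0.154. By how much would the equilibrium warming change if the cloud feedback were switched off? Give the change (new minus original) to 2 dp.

-2.14 K

Original: g = 0.732, ΔT = 1.34/(1−0.732) = 5.0000 K.
Without cloud: g' = 0.531, ΔT' = 1.34/(1−0.531) = 2.8571 K.
Change = 2.8571 − 5.0000 = -2.14 K.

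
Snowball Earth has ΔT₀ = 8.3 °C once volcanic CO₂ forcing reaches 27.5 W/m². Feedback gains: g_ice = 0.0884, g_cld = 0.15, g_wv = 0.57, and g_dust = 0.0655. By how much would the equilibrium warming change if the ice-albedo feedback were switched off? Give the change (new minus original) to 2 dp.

-27.13 °C

Original: g = 0.8739, ΔT = 8.3/(1−0.8739) = 65.8208 °C.
Without ice-albedo: g' = 0.7855, ΔT' = 8.3/(1−0.7855) = 38.6946 °C.
Change = 38.6946 − 65.8208 = -27.13 °C.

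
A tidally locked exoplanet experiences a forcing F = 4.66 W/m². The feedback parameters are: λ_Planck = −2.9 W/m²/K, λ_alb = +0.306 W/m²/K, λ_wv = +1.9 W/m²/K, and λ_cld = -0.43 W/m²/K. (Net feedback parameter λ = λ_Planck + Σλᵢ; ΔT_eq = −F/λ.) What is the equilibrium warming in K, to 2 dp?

4.15 K

Net feedback parameter λ = (−2.9) + (+0.306) + (+1.9) + (-0.43) = -1.124 W/m²/K.
ΔT = −F/λ = −4.66/(-1.124) = 4.15 K.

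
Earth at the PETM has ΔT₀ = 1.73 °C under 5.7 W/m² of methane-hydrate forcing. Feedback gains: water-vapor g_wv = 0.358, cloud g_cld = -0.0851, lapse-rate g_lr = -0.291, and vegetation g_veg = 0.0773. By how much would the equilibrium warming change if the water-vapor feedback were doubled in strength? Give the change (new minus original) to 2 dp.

1.13 °C

Original: g = 0.0592, ΔT = 1.73/(1−0.0592) = 1.8389 °C.
With doubled water-vapor: g' = 0.4172, ΔT' = 1.73/(1−0.4172) = 2.9684 °C.
Change = 2.9684 − 1.8389 = 1.13 °C.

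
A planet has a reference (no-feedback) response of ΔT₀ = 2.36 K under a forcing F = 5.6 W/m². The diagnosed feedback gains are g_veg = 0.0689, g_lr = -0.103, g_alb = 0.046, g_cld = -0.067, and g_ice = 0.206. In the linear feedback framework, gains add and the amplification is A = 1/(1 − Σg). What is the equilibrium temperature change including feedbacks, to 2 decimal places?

2.78 K

Total gain g = 0.0689 − 0.103 + 0.046 − 0.067 + 0.206 = 0.1509.
Amplification A = 1/(1 − 0.1509) = 1.178.
ΔT = 2.36 × 1.178 = 2.78 K.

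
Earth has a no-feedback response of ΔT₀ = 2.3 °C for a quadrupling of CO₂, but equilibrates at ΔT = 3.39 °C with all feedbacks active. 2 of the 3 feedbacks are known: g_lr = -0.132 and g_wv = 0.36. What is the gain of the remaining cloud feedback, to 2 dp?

Amplification A = ΔT/ΔT₀ = 3.39/2.3 = 1.474.
Total gain g = 1 − 1/A = 1 − 1/1.474 = 0.3216.
Known gains sum to -0.132 + 0.36 = 0.228.
g_cld = 0.3216 − 0.228 = 0.09.

0.09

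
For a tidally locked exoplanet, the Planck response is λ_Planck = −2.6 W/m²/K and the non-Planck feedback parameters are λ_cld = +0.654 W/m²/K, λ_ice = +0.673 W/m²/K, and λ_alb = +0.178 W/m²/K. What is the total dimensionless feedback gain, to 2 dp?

Convert to gains: g_cld = 0.654/2.6 = 0.2515; g_ice = 0.673/2.6 = 0.2588; g_alb = 0.178/2.6 = 0.06846.
Total gain g = 0.57876.

0.58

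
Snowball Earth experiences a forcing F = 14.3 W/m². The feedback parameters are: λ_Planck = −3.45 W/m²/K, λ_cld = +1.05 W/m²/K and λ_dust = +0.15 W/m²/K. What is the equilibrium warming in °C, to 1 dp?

Net feedback parameter λ = (−3.45) + (+1.05) + (+0.15) = -2.25 W/m²/K.
ΔT = −F/λ = −14.3/(-2.25) = 6.4 °C.

6.4 °C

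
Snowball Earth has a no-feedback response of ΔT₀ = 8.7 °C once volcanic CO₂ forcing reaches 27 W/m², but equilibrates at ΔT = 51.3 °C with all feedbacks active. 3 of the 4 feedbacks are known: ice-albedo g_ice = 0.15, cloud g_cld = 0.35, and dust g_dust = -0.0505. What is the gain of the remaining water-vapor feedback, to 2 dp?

0.38

Amplification A = ΔT/ΔT₀ = 51.3/8.7 = 5.897.
Total gain g = 1 − 1/A = 1 − 1/5.897 = 0.8304.
Known gains sum to 0.15 + 0.35 − 0.0505 = 0.4495.
g_wv = 0.8304 − 0.4495 = 0.38.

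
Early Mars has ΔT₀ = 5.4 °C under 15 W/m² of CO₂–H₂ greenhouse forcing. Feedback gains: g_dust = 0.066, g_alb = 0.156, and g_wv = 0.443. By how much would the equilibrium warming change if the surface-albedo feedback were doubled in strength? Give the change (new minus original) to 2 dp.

Original: g = 0.665, ΔT = 5.4/(1−0.665) = 16.1194 °C.
With doubled surface-albedo: g' = 0.821, ΔT' = 5.4/(1−0.821) = 30.1676 °C.
Change = 30.1676 − 16.1194 = 14.05 °C.

14.05 °C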